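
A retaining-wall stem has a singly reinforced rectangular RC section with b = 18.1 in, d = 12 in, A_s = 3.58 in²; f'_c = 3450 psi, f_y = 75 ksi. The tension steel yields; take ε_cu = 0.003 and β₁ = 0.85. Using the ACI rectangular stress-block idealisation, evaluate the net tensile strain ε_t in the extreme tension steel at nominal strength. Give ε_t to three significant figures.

ε_t ≈ 0.00305

a = A_s f_y/(0.85 f'_c b) = 5.059 in.
β₁ = 0.85, so c = a/β₁ = 5.059/0.85 = 5.952 in.
From the linear strain diagram with ε_cu = 0.003: ε_t = 0.003 (d − c)/c = 0.003 × (12 − 5.952)/5.952 = 0.00305.
ε_t < 0.004 — the section is over-reinforced for flexure under ACI limits.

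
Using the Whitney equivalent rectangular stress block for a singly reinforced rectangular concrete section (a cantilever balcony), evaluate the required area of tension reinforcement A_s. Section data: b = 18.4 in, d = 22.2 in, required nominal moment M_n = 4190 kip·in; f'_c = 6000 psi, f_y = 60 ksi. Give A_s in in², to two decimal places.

A_s ≈ 3.30 in²

From M_n = 0.85 f'_c a b (d − a/2):
a = d − √(d² − 2M_n/(0.85 f'_c b)) = 22.2 − √(22.2² − 2 × 4190/(0.85 × 6 × 18.4)) = 2.112 in.
A_s = 0.85 f'_c a b / f_y = 0.85 × 6 × 2.112 × 18.4 / 60 = 3.303 in².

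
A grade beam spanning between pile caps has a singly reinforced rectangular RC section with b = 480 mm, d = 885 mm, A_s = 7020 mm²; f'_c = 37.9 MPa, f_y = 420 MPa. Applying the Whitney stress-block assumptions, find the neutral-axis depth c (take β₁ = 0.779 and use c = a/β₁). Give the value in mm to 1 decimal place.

c ≈ 244.8 mm

T = A_s f_y = 7020 × 420 = 2948400 N = 2948.4 kN.
Setting C = 0.85 f'_c a b equal to T: a = 2948400/(0.85 × 37.9 × 480) = 190.672 mm.
With β₁ = 0.779, c = a/β₁ = 190.672/0.779 = 244.8 mm.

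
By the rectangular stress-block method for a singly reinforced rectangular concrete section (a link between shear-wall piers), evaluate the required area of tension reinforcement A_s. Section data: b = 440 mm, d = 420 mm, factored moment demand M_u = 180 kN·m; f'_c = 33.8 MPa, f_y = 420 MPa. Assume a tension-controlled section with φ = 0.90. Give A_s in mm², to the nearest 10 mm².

M_n = M_u/φ = 180/0.90 = 200 kN·m.
With M_n = 0.85 f'_c a b (d − a/2), solve the quadratic for a:
a = d − √(d² − 2M_n/(0.85 f'_c b)) = 420 − √(420² − 2 × 200×10⁶/(0.85 × 33.8 × 440)) = 39.53 mm.
A_s = 0.85 f'_c a b / f_y = 0.85 × 33.8 × 39.53 × 440 / 420 = 1189.8 mm².

A_s ≈ 1190 mm²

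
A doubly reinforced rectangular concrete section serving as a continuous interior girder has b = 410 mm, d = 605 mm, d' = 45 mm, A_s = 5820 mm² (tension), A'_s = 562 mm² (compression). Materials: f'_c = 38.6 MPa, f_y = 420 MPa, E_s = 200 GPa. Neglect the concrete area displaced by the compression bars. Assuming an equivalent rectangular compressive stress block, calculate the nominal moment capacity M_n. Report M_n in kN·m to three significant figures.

Assume both tension and compression steel yield.
Net tension couple steel: A_s − A'_s = 5258 mm².
a = (A_s − A'_s) f_y / (0.85 f'_c b) = 2208360/(0.85 × 38.6 × 410) = 164.16 mm.
c = a/β₁ = 164.16/0.774 = 212.09 mm; ε'_s = 0.003(c − d')/c = 0.0024 ≥ f_y/E_s = 0.0021, so compression steel does yield.
M_n = (A_s − A'_s) f_y (d − a/2) + A'_s f_y (d − d') = [2208360 × (605 − 82.08) + 236040 × (605 − 45)] × 10⁻⁶ = 1154.80 + 132.18 = 1286.98 kN·m.

M_n ≈ 1290 kN·m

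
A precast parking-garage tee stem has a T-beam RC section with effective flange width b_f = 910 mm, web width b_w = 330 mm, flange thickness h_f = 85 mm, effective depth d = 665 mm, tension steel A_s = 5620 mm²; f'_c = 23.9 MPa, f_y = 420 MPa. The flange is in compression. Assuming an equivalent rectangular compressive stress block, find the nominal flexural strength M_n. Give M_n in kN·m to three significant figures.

M_n ≈ 1390 kN·m

Tension: T = A_s f_y = 5620 × 420 = 2360400 N.
Try a within the flange: a = T/(0.85 f'_c b_f) = 2360400/(0.85 × 23.9 × 910) = 127.68 mm.
a = 127.68 > h_f = 85 mm: the block extends into the web. Split into flange-overhang and web parts.
C_f = 0.85 f'_c (b_f − b_w) h_f = 0.85 × 23.9 × (910 − 330) × 85 = 1001530 N.
Remaining web compression depth: a_w = (T − C_f)/(0.85 f'_c b_w) = (2360400 − 1001530)/(0.85 × 23.9 × 330) = 202.70 mm.
M_n = C_f(d − h_f/2) + (T − C_f)(d − a_w/2) = 1001530 × (665 − 42.5) + 1358870 × (665 − 101.35) = 623.45 + 765.93 = 1389.38 × 10⁶ N·mm.
M_n = 1389.38 kN·m.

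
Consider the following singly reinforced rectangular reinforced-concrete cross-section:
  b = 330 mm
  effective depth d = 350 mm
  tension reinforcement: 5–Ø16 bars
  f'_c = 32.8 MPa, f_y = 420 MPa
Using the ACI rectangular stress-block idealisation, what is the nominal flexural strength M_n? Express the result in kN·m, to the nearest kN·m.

A_s = 5 × 201 = 1005 mm².
T = A_s f_y = 1005 × 420 = 422100 N = 422.1 kN.
From C = T: a = T/(0.85 f'_c b) = 422100/(0.85 × 32.8 × 330) = 45.88 mm.
M_n = T(d − a/2) = 422.1 kN × (350 − 22.94) mm = 138.05 kN·m.

M_n ≈ 138 kN·m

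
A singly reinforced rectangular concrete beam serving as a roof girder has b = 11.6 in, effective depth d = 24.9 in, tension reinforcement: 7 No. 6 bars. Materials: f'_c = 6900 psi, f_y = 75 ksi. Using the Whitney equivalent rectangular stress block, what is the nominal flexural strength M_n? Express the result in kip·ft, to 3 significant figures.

M_n ≈ 447 kip·ft

A_s = 7 × 0.44 = 3.08 in².
T = A_s f_y = 3.08 × 75 = 231 kips.
a = T/(0.85 f'_c b) = 231/(0.85 × 6.9 × 11.6) = 3.395 in.
M_n = T(d − a/2) = 231 × (24.9 − 1.6975) = 5359.8 kip·in = 5359.8/12 = 446.65 kip·ft.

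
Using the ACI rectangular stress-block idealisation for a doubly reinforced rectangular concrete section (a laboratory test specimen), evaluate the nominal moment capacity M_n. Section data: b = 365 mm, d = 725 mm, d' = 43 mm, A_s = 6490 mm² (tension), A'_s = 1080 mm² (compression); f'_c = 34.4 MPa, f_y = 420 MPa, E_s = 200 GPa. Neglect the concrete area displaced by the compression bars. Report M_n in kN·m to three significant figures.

M_n ≈ 1710 kN·m

Assume both tension and compression steel yield.
Net tension couple steel: A_s − A'_s = 5410 mm².
a = (A_s − A'_s) f_y / (0.85 f'_c b) = 2272200/(0.85 × 34.4 × 365) = 212.90 mm.
c = a/β₁ = 212.90/0.804 = 264.80 mm; ε'_s = 0.003(c − d')/c = 0.0025 ≥ f_y/E_s = 0.0021, so compression steel does yield.
M_n = (A_s − A'_s) f_y (d − a/2) + A'_s f_y (d − d') = [2272200 × (725 − 106.45) + 453600 × (725 − 43)] × 10⁻⁶ = 1405.47 + 309.36 = 1714.83 kN·m.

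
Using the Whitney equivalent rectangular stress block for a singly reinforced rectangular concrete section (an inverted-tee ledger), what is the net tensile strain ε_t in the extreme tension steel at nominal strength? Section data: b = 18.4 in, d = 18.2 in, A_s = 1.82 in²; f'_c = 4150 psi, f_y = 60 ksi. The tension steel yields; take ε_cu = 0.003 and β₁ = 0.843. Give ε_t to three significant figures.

ε_t ≈ 0.0244

a = A_s f_y/(0.85 f'_c b) = 1.682 in.
β₁ = 0.843, so c = a/β₁ = 1.682/0.843 = 1.995 in.
From the linear strain diagram with ε_cu = 0.003: ε_t = 0.003 (d − c)/c = 0.003 × (18.2 − 1.995)/1.995 = 0.0244.
Since ε_t ≥ 0.005, the section is tension-controlled.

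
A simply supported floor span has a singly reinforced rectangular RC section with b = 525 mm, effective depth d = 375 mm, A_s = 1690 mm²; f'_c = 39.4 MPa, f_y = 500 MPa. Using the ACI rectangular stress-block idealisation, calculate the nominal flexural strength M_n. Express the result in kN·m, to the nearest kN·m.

M_n ≈ 297 kN·m

T = A_s f_y = 1690 × 500 = 845000 N = 845 kN.
From C = T: a = T/(0.85 f'_c b) = 845000/(0.85 × 39.4 × 525) = 48.06 mm.
M_n = T(d − a/2) = 845 kN × (375 − 24.03) mm = 296.57 kN·m.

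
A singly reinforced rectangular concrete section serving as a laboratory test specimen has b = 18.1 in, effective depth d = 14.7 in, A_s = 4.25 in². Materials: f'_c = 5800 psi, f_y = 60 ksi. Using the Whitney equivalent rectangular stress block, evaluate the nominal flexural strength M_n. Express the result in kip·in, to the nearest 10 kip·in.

M_n ≈ 3380 kip·in

T = A_s f_y = 4.25 × 60 = 255 kips.
a = T/(0.85 f'_c b) = 255/(0.85 × 5.8 × 18.1) = 2.858 in.
M_n = T(d − a/2) = 255 × (14.7 − 1.429) = 3384.1 kip·in.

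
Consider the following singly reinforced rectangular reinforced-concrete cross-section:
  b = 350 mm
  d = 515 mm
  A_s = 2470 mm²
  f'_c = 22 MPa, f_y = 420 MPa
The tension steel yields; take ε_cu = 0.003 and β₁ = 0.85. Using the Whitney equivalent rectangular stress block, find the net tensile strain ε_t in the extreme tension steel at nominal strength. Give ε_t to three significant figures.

a = A_s f_y/(0.85 f'_c b) = 158.50 mm.
β₁ = 0.85, so c = a/β₁ = 158.50/0.85 = 186.47 mm.
From the linear strain diagram with ε_cu = 0.003: ε_t = 0.003 (d − c)/c = 0.003 × (515 − 186.47)/186.47 = 0.00529.
Since ε_t ≥ 0.005, the section is tension-controlled.

ε_t ≈ 0.00529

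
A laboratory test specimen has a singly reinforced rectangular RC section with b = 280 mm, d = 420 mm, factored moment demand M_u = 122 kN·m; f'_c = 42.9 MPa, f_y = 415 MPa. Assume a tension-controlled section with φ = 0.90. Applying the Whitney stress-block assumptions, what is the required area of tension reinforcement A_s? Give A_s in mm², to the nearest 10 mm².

A_s ≈ 810 mm²

M_n = M_u/φ = 122/0.90 = 135.556 kN·m.
With M_n = 0.85 f'_c a b (d − a/2), solve the quadratic for a:
a = d − √(d² − 2M_n/(0.85 f'_c b)) = 420 − √(420² − 2 × 135.556×10⁶/(0.85 × 42.9 × 280)) = 32.90 mm.
A_s = 0.85 f'_c a b / f_y = 0.85 × 42.9 × 32.90 × 280 / 415 = 809.4 mm².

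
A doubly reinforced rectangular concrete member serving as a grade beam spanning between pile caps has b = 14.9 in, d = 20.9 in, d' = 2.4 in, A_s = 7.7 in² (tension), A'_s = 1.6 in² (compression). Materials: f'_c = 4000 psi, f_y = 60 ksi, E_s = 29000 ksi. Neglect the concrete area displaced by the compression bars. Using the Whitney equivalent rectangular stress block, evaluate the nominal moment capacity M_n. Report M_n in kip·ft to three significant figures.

Assume both steels yield.
a = (A_s − A'_s) f_y/(0.85 f'_c b) = (7.7 − 1.6) × 60/(0.85 × 4 × 14.9) = 7.225 in.
c = a/β₁ = 7.225/0.85 = 8.500 in; ε'_s = 0.003(c − d')/c = 0.0022 ≥ ε_y = 0.0021, so the compression steel yields.
M_n = (A_s − A'_s) f_y (d − a/2) + A'_s f_y (d − d') = 366 × (20.9 − 3.6125) + 96 × (20.9 − 2.4) = 6327.2 + 1776.0 = 8103.2 kip·in = 8103.2/12 = 675.27 kip·ft.

M_n ≈ 675 kip·ft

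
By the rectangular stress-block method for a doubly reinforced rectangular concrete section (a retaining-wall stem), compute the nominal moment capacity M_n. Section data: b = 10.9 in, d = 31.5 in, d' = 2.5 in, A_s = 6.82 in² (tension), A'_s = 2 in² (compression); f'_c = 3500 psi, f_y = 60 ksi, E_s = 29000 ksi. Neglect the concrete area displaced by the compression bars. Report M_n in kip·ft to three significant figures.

Assume both steels yield.
a = (A_s − A'_s) f_y/(0.85 f'_c b) = (6.82 − 2) × 60/(0.85 × 3.5 × 10.9) = 8.918 in.
c = a/β₁ = 8.918/0.85 = 10.492 in; ε'_s = 0.003(c − d')/c = 0.0023 ≥ ε_y = 0.0021, so the compression steel yields.
M_n = (A_s − A'_s) f_y (d − a/2) + A'_s f_y (d − d') = 289.2 × (31.5 − 4.459) + 120 × (31.5 − 2.5) = 7820.3 + 3480.0 = 11300.3 kip·in = 11300.3/12 = 941.69 kip·ft.

M_n ≈ 942 kip·ft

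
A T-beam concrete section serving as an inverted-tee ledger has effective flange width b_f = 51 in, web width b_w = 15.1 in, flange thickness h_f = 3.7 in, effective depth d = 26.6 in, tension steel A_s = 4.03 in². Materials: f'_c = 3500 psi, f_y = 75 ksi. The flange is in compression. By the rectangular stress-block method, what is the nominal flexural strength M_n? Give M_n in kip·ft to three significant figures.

M_n ≈ 645 kip·ft

Tension: T = A_s f_y = 4.03 × 75 = 302.25 kips.
Try a within the flange: a = T/(0.85 f'_c b_f) = 302.25/(0.85 × 3.5 × 51) = 1.992 in.
Since a = 1.992 ≤ h_f = 3.7 in, the stress block lies entirely in the flange; analyse as a rectangular beam of width b_f.
M_n = T(d − a/2) = 302.25 × (26.6 − 0.996) = 7738.8 kip·in.
M_n = 7738.8/12 = 644.90 kip·ft.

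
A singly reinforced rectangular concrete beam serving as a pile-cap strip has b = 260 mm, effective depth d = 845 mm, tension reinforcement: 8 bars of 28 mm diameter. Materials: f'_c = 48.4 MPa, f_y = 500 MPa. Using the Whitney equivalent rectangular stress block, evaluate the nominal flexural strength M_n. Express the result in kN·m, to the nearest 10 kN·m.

M_n ≈ 1800 kN·m

A_s = 8 × 616 = 4928 mm².
T = A_s f_y = 4928 × 500 = 2464000 N = 2464 kN.
From C = T: a = T/(0.85 f'_c b) = 2464000/(0.85 × 48.4 × 260) = 230.36 mm.
M_n = T(d − a/2) = 2464 kN × (845 − 115.18) mm = 1798.28 kN·m.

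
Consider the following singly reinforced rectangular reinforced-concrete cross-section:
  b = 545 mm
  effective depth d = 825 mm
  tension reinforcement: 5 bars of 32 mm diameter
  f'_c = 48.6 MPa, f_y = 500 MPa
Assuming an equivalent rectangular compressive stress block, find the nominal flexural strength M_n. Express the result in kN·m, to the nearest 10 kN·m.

M_n ≈ 1570 kN·m

A_s = 5 × 804 = 4020 mm².
T = A_s f_y = 4020 × 500 = 2010000 N = 2010 kN.
From C = T: a = T/(0.85 f'_c b) = 2010000/(0.85 × 48.6 × 545) = 89.28 mm.
M_n = T(d − a/2) = 2010 kN × (825 − 44.64) mm = 1568.52 kN·m.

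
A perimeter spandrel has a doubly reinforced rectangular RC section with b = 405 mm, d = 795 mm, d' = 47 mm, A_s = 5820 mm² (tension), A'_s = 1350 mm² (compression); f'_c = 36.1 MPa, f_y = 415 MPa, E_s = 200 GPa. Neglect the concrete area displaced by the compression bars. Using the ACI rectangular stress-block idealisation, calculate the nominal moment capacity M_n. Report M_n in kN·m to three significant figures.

Assume both tension and compression steel yield.
Net tension couple steel: A_s − A'_s = 4470 mm².
a = (A_s − A'_s) f_y / (0.85 f'_c b) = 1855050/(0.85 × 36.1 × 405) = 149.27 mm.
c = a/β₁ = 149.27/0.792 = 188.47 mm; ε'_s = 0.003(c − d')/c = 0.0023 ≥ f_y/E_s = 0.0021, so compression steel does yield.
M_n = (A_s − A'_s) f_y (d − a/2) + A'_s f_y (d − d') = [1855050 × (795 − 74.635) + 560250 × (795 − 47)] × 10⁻⁶ = 1336.31 + 419.07 = 1755.38 kN·m.

M_n ≈ 1760 kN·m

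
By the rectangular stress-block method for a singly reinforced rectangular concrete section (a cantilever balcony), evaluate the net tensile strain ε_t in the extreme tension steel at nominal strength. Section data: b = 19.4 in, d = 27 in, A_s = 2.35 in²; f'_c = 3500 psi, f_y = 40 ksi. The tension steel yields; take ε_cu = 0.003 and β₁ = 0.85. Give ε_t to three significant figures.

a = A_s f_y/(0.85 f'_c b) = 1.629 in.
β₁ = 0.85, so c = a/β₁ = 1.629/0.85 = 1.916 in.
From the linear strain diagram with ε_cu = 0.003: ε_t = 0.003 (d − c)/c = 0.003 × (27 − 1.916)/1.916 = 0.0393.
Since ε_t ≥ 0.005, the section is tension-controlled.

ε_t ≈ 0.0393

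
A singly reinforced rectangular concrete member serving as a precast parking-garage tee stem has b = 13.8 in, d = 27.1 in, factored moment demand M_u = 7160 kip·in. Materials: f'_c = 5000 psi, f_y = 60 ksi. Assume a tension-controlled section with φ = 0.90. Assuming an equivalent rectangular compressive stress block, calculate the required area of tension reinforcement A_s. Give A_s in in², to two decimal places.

M_n = M_u/φ = 7160/0.90 = 7955.56 kip·in.
From M_n = 0.85 f'_c a b (d − a/2):
a = d − √(d² − 2M_n/(0.85 f'_c b)) = 27.1 − √(27.1² − 2 × 7955.56/(0.85 × 5 × 13.8)) = 5.580 in.
A_s = 0.85 f'_c a b / f_y = 0.85 × 5 × 5.580 × 13.8 / 60 = 5.454 in².

A_s ≈ 5.45 in²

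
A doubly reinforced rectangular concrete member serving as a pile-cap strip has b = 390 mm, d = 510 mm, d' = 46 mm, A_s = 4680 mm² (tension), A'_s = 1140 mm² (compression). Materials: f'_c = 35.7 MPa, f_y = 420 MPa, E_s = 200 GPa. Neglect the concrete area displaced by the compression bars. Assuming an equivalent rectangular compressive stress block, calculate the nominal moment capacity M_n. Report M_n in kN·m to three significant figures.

Assume both tension and compression steel yield.
Net tension couple steel: A_s − A'_s = 3540 mm².
a = (A_s − A'_s) f_y / (0.85 f'_c b) = 1486800/(0.85 × 35.7 × 390) = 125.63 mm.
c = a/β₁ = 125.63/0.795 = 158.03 mm; ε'_s = 0.003(c − d')/c = 0.0021 ≥ f_y/E_s = 0.0021, so compression steel does yield.
M_n = (A_s − A'_s) f_y (d − a/2) + A'_s f_y (d − d') = [1486800 × (510 − 62.815) + 478800 × (510 − 46)] × 10⁻⁶ = 664.87 + 222.16 = 887.03 kN·m.

M_n ≈ 887 kN·m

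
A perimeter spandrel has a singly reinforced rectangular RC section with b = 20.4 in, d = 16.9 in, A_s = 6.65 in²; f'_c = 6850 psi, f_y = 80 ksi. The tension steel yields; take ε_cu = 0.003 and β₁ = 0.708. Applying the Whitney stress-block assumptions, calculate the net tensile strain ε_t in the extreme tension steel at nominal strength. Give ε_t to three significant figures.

a = A_s f_y/(0.85 f'_c b) = 4.479 in.
β₁ = 0.708, so c = a/β₁ = 4.479/0.708 = 6.326 in.
From the linear strain diagram with ε_cu = 0.003: ε_t = 0.003 (d − c)/c = 0.003 × (16.9 − 6.326)/6.326 = 0.00501.
Since ε_t ≥ 0.005, the section is tension-controlled.

ε_t ≈ 0.00501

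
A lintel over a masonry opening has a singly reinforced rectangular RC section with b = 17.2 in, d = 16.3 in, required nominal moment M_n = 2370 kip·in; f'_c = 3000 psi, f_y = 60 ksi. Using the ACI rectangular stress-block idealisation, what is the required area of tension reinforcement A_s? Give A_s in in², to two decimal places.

A_s ≈ 2.74 in²

From M_n = 0.85 f'_c a b (d − a/2):
a = d − √(d² − 2M_n/(0.85 f'_c b)) = 16.3 − √(16.3² − 2 × 2370/(0.85 × 3 × 17.2)) = 3.745 in.
A_s = 0.85 f'_c a b / f_y = 0.85 × 3 × 3.745 × 17.2 / 60 = 2.738 in².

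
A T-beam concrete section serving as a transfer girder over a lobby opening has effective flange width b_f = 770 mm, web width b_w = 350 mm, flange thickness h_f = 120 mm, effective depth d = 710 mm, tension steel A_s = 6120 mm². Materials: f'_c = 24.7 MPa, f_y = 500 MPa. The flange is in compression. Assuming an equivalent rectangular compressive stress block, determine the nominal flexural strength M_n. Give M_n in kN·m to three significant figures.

Tension: T = A_s f_y = 6120 × 500 = 3060000 N.
Try a within the flange: a = T/(0.85 f'_c b_f) = 3060000/(0.85 × 24.7 × 770) = 189.28 mm.
a = 189.28 > h_f = 120 mm: the block extends into the web. Split into flange-overhang and web parts.
C_f = 0.85 f'_c (b_f − b_w) h_f = 0.85 × 24.7 × (770 − 350) × 120 = 1058148 N.
Remaining web compression depth: a_w = (T − C_f)/(0.85 f'_c b_w) = (3060000 − 1058148)/(0.85 × 24.7 × 350) = 272.43 mm.
M_n = C_f(d − h_f/2) + (T − C_f)(d − a_w/2) = 1058148 × (710 − 60) + 2001852 × (710 − 136.215) = 687.80 + 1148.63 = 1836.43 × 10⁶ N·mm.
M_n = 1836.43 kN·m.

M_n ≈ 1840 kN·m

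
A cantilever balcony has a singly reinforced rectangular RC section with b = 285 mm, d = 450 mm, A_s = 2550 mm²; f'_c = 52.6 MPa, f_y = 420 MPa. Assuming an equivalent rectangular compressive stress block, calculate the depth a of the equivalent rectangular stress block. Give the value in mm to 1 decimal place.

T = A_s f_y = 2550 × 420 = 1071000 N = 1071 kN.
Setting C = 0.85 f'_c a b equal to T: a = 1071000/(0.85 × 52.6 × 285) = 84.1 mm.

a ≈ 84.1 mm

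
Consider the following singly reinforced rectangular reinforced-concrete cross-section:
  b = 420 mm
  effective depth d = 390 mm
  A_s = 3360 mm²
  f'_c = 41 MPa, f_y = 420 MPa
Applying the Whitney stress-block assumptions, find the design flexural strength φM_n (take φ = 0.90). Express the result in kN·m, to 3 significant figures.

φM_n ≈ 434 kN·m

T = A_s f_y = 3360 × 420 = 1411200 N = 1411.2 kN.
From C = T: a = T/(0.85 f'_c b) = 1411200/(0.85 × 41 × 420) = 96.41 mm.
M_n = T(d − a/2) = 1411.2 kN × (390 − 48.205) mm = 482.34 kN·m.
φM_n = 0.90 × 482.34 = 434.11 kN·m.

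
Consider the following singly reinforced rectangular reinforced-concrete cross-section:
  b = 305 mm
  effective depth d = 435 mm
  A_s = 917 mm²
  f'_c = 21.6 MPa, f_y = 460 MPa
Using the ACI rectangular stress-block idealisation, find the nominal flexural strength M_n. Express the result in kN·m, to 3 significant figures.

M_n ≈ 168 kN·m

T = A_s f_y = 917 × 460 = 421820 N = 421.82 kN.
From C = T: a = T/(0.85 f'_c b) = 421820/(0.85 × 21.6 × 305) = 75.33 mm.
M_n = T(d − a/2) = 421.82 kN × (435 − 37.665) mm = 167.60 kN·m.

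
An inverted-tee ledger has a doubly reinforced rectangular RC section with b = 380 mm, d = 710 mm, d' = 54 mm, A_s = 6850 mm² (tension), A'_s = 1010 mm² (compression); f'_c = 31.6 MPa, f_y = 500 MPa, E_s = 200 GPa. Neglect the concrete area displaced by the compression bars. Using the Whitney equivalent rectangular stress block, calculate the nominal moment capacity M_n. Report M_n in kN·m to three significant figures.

Assume both tension and compression steel yield.
Net tension couple steel: A_s − A'_s = 5840 mm².
a = (A_s − A'_s) f_y / (0.85 f'_c b) = 2920000/(0.85 × 31.6 × 380) = 286.08 mm.
c = a/β₁ = 286.08/0.824 = 347.18 mm; ε'_s = 0.003(c − d')/c = 0.0025 ≥ f_y/E_s = 0.0025, so compression steel does yield.
M_n = (A_s − A'_s) f_y (d − a/2) + A'_s f_y (d − d') = [2920000 × (710 − 143.04) + 505000 × (710 − 54)] × 10⁻⁶ = 1655.52 + 331.28 = 1986.80 kN·m.

M_n ≈ 1990 kN·m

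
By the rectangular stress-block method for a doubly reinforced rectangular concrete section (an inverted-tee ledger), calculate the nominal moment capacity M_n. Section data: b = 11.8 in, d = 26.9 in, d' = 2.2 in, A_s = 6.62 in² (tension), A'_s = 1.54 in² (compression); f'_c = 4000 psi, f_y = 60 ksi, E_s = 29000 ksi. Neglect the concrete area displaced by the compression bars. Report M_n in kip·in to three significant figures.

Assume both steels yield.
a = (A_s − A'_s) f_y/(0.85 f'_c b) = (6.62 − 1.54) × 60/(0.85 × 4 × 11.8) = 7.597 in.
c = a/β₁ = 7.597/0.85 = 8.938 in; ε'_s = 0.003(c − d')/c = 0.0023 ≥ ε_y = 0.0021, so the compression steel yields.
M_n = (A_s − A'_s) f_y (d − a/2) + A'_s f_y (d − d') = 304.8 × (26.9 − 3.7985) + 92.4 × (26.9 − 2.2) = 7041.3 + 2282.3 = 9323.6 kip·in.

M_n ≈ 9320 kip·in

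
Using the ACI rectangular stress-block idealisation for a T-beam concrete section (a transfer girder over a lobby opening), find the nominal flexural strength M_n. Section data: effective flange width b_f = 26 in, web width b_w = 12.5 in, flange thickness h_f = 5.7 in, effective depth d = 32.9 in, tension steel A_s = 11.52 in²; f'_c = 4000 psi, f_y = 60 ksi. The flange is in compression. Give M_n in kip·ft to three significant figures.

M_n ≈ 1650 kip·ft

Tension: T = A_s f_y = 11.52 × 60 = 691.2 kips.
Try a within the flange: a = T/(0.85 f'_c b_f) = 691.2/(0.85 × 4 × 26) = 7.819 in.
a = 7.819 > h_f = 5.7 in: the block extends into the web. Split into flange-overhang and web parts.
C_f = 0.85 f'_c (b_f − b_w) h_f = 0.85 × 4 × (26 − 12.5) × 5.7 = 261.6 kips.
Remaining web compression depth: a_w = (T − C_f)/(0.85 f'_c b_w) = (691.2 − 261.6)/(0.85 × 4 × 12.5) = 10.108 in.
M_n = C_f(d − h_f/2) + (T − C_f)(d − a_w/2) = 261.6 × (32.9 − 2.85) + 429.6 × (32.9 − 5.054) = 7861.1 + 11962.6 = 19823.7 kip·in.
M_n = 19823.7/12 = 1651.98 kip·ft.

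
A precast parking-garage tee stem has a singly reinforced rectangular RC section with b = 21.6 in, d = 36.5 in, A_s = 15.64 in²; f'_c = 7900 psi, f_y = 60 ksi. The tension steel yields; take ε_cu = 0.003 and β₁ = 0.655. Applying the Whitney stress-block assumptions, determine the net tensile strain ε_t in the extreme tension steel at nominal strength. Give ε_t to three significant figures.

ε_t ≈ 0.00809

a = A_s f_y/(0.85 f'_c b) = 6.470 in.
β₁ = 0.655, so c = a/β₁ = 6.470/0.655 = 9.878 in.
From the linear strain diagram with ε_cu = 0.003: ε_t = 0.003 (d − c)/c = 0.003 × (36.5 − 9.878)/9.878 = 0.00809.
Since ε_t ≥ 0.005, the section is tension-controlled.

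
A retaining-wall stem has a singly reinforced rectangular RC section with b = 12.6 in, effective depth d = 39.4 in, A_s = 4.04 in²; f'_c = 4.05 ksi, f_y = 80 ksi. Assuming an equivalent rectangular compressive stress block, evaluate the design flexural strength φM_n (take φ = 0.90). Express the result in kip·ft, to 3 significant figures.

φM_n ≈ 865 kip·ft

T = A_s f_y = 4.04 × 80 = 323.2 kips.
a = T/(0.85 f'_c b) = 323.2/(0.85 × 4.05 × 12.6) = 7.451 in.
M_n = T(d − a/2) = 323.2 × (39.4 − 3.7255) = 11530.0 kip·in = 11530.0/12 = 960.83 kip·ft.
φM_n = 0.90 × 960.83 = 864.75 kip·ft.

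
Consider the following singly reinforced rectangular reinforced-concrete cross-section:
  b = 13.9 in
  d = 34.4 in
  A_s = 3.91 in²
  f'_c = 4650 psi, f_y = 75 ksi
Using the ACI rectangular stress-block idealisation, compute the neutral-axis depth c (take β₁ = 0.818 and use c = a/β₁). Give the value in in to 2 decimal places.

T = A_s f_y = 3.91 × 75 = 293.25 kips.
a = T/(0.85 f'_c b) = 293.25/(0.85 × 4.65 × 13.9) = 5.3377 in.
With β₁ = 0.818, c = a/β₁ = 5.3377/0.818 = 6.53 in.

c ≈ 6.53 in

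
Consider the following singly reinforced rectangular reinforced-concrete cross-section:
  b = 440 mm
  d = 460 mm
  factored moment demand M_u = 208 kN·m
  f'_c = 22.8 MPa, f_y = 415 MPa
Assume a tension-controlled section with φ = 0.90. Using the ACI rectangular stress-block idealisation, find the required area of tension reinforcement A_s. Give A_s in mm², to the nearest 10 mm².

M_n = M_u/φ = 208/0.90 = 231.111 kN·m.
With M_n = 0.85 f'_c a b (d − a/2), solve the quadratic for a:
a = d − √(d² − 2M_n/(0.85 f'_c b)) = 460 − √(460² − 2 × 231.111×10⁶/(0.85 × 22.8 × 440)) = 63.27 mm.
A_s = 0.85 f'_c a b / f_y = 0.85 × 22.8 × 63.27 × 440 / 415 = 1300.0 mm².

A_s ≈ 1300 mm²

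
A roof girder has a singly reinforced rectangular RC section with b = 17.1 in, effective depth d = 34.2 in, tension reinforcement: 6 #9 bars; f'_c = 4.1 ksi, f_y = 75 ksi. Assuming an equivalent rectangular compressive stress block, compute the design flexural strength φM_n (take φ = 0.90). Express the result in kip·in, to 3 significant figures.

φM_n ≈ 12300 kip·in

A_s = 6 × 1 = 6 in².
T = A_s f_y = 6 × 75 = 450 kips.
a = T/(0.85 f'_c b) = 450/(0.85 × 4.1 × 17.1) = 7.551 in.
M_n = T(d − a/2) = 450 × (34.2 − 3.7755) = 13691.0 kip·in.
φM_n = 0.90 × 13691.0 = 12321.9 kip·in.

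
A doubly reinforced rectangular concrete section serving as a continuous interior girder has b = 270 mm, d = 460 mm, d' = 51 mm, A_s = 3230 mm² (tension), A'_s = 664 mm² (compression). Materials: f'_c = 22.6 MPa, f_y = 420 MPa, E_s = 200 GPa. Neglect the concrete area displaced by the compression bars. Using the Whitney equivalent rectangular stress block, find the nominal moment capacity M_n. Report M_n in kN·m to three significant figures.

M_n ≈ 498 kN·m

Assume both tension and compression steel yield.
Net tension couple steel: A_s − A'_s = 2566 mm².
a = (A_s − A'_s) f_y / (0.85 f'_c b) = 1077720/(0.85 × 22.6 × 270) = 207.79 mm.
c = a/β₁ = 207.79/0.85 = 244.46 mm; ε'_s = 0.003(c − d')/c = 0.0024 ≥ f_y/E_s = 0.0021, so compression steel does yield.
M_n = (A_s − A'_s) f_y (d − a/2) + A'_s f_y (d − d') = [1077720 × (460 − 103.895) + 278880 × (460 − 51)] × 10⁻⁶ = 383.78 + 114.06 = 497.84 kN·m.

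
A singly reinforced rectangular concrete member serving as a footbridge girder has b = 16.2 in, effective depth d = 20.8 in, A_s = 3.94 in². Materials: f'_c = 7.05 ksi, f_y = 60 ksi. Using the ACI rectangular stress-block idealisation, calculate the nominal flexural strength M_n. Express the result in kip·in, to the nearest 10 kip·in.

T = A_s f_y = 3.94 × 60 = 236.4 kips.
a = T/(0.85 f'_c b) = 236.4/(0.85 × 7.05 × 16.2) = 2.435 in.
M_n = T(d − a/2) = 236.4 × (20.8 − 1.2175) = 4629.3 kip·in.

M_n ≈ 4630 kip·in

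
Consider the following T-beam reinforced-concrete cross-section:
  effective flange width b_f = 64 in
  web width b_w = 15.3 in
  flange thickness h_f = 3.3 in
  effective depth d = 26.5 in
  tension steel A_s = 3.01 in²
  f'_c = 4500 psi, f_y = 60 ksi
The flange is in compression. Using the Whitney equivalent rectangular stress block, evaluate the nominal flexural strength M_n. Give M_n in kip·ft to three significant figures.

Tension: T = A_s f_y = 3.01 × 60 = 180.6 kips.
Try a within the flange: a = T/(0.85 f'_c b_f) = 180.6/(0.85 × 4.5 × 64) = 0.738 in.
Since a = 0.738 ≤ h_f = 3.3 in, the stress block lies entirely in the flange; analyse as a rectangular beam of width b_f.
M_n = T(d − a/2) = 180.6 × (26.5 − 0.369) = 4719.3 kip·in.
M_n = 4719.3/12 = 393.28 kip·ft.

M_n ≈ 393 kip·ft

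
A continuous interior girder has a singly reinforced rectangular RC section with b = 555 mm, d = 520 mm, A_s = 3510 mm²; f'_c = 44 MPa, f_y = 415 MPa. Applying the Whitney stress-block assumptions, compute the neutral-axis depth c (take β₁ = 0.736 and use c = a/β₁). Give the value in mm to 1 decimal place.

T = A_s f_y = 3510 × 415 = 1456650 N = 1456.65 kN.
Setting C = 0.85 f'_c a b equal to T: a = 1456650/(0.85 × 44 × 555) = 70.176 mm.
With β₁ = 0.736, c = a/β₁ = 70.176/0.736 = 95.3 mm.

c ≈ 95.3 mm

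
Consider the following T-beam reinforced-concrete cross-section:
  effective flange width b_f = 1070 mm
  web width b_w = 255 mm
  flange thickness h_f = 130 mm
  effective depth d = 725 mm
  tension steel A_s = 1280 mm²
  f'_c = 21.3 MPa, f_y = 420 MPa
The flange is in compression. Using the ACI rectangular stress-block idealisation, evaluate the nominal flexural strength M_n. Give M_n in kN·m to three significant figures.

Tension: T = A_s f_y = 1280 × 420 = 537600 N.
Try a within the flange: a = T/(0.85 f'_c b_f) = 537600/(0.85 × 21.3 × 1070) = 27.75 mm.
Since a = 27.75 ≤ h_f = 130 mm, the stress block lies entirely in the flange; analyse as a rectangular beam of width b_f.
M_n = T(d − a/2) = 537600 × (725 − 13.875) = 382.30 × 10⁶ N·mm.
M_n = 382.30 kN·m.

M_n ≈ 382 kN·m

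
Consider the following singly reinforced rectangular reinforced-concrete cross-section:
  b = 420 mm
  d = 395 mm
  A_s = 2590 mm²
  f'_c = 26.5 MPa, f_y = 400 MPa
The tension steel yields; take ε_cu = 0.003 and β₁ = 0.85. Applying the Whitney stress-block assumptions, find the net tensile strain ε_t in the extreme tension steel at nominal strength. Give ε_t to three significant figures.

ε_t ≈ 0.00620

a = A_s f_y/(0.85 f'_c b) = 109.51 mm.
β₁ = 0.85, so c = a/β₁ = 109.51/0.85 = 128.84 mm.
From the linear strain diagram with ε_cu = 0.003: ε_t = 0.003 (d − c)/c = 0.003 × (395 − 128.84)/128.84 = 0.00620.
Since ε_t ≥ 0.005, the section is tension-controlled.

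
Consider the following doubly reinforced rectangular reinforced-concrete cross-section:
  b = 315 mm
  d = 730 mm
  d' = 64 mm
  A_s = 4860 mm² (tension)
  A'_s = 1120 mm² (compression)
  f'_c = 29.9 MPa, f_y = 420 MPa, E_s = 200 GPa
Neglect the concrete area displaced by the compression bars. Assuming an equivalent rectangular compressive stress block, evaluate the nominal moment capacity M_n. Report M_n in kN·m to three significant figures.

M_n ≈ 1310 kN·m

Assume both tension and compression steel yield.
Net tension couple steel: A_s − A'_s = 3740 mm².
a = (A_s − A'_s) f_y / (0.85 f'_c b) = 1570800/(0.85 × 29.9 × 315) = 196.21 mm.
c = a/β₁ = 196.21/0.836 = 234.70 mm; ε'_s = 0.003(c − d')/c = 0.0022 ≥ f_y/E_s = 0.0021, so compression steel does yield.
M_n = (A_s − A'_s) f_y (d − a/2) + A'_s f_y (d − d') = [1570800 × (730 − 98.105) + 470400 × (730 − 64)] × 10⁻⁶ = 992.58 + 313.29 = 1305.87 kN·m.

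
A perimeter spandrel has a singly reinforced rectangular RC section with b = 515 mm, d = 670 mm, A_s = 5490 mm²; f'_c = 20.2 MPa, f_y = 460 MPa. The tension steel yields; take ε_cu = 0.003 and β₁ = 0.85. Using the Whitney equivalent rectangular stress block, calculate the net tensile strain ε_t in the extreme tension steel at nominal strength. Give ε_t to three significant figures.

a = A_s f_y/(0.85 f'_c b) = 285.60 mm.
β₁ = 0.85, so c = a/β₁ = 285.60/0.85 = 336.00 mm.
From the linear strain diagram with ε_cu = 0.003: ε_t = 0.003 (d − c)/c = 0.003 × (670 − 336.00)/336.00 = 0.00298.
ε_t < 0.004 — the section is over-reinforced for flexure under ACI limits.

ε_t ≈ 0.00298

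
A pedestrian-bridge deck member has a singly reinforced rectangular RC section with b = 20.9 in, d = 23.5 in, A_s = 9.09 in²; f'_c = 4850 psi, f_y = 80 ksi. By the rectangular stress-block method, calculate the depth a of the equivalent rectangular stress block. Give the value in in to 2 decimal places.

T = A_s f_y = 9.09 × 80 = 727.2 kips.
a = T/(0.85 f'_c b) = 727.2/(0.85 × 4.85 × 20.9) = 8.44 in.

a ≈ 8.44 in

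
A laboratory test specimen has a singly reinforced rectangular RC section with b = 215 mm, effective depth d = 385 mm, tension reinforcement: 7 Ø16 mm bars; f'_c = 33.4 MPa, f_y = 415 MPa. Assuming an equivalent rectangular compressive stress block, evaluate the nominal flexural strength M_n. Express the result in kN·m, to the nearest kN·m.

A_s = 7 × 201 = 1407 mm².
T = A_s f_y = 1407 × 415 = 583905 N = 583.905 kN.
From C = T: a = T/(0.85 f'_c b) = 583905/(0.85 × 33.4 × 215) = 95.66 mm.
M_n = T(d − a/2) = 583.905 kN × (385 − 47.83) mm = 196.88 kN·m.

M_n ≈ 197 kN·m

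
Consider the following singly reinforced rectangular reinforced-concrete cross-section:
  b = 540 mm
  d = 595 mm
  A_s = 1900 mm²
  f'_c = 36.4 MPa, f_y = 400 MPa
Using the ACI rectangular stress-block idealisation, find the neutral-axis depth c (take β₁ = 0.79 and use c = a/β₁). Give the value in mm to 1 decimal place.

c ≈ 57.6 mm

T = A_s f_y = 1900 × 400 = 760000 N = 760 kN.
Setting C = 0.85 f'_c a b equal to T: a = 760000/(0.85 × 36.4 × 540) = 45.488 mm.
With β₁ = 0.79, c = a/β₁ = 45.488/0.79 = 57.6 mm.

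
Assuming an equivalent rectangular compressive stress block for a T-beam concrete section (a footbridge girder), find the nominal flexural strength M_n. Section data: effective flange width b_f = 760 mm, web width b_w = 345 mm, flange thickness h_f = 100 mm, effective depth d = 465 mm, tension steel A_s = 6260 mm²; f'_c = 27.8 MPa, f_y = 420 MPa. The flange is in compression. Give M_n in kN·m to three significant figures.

M_n ≈ 1010 kN·m

Tension: T = A_s f_y = 6260 × 420 = 2629200 N.
Try a within the flange: a = T/(0.85 f'_c b_f) = 2629200/(0.85 × 27.8 × 760) = 146.40 mm.
a = 146.40 > h_f = 100 mm: the block extends into the web. Split into flange-overhang and web parts.
C_f = 0.85 f'_c (b_f − b_w) h_f = 0.85 × 27.8 × (760 − 345) × 100 = 980645 N.
Remaining web compression depth: a_w = (T − C_f)/(0.85 f'_c b_w) = (2629200 − 980645)/(0.85 × 27.8 × 345) = 202.22 mm.
M_n = C_f(d − h_f/2) + (T − C_f)(d − a_w/2) = 980645 × (465 − 50) + 1648555 × (465 − 101.11) = 406.97 + 599.89 = 1006.86 × 10⁶ N·mm.
M_n = 1006.86 kN·m.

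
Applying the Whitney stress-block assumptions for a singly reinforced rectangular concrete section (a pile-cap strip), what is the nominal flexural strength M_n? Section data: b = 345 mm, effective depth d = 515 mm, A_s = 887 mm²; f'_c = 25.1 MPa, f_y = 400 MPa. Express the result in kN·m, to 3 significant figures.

T = A_s f_y = 887 × 400 = 354800 N = 354.8 kN.
From C = T: a = T/(0.85 f'_c b) = 354800/(0.85 × 25.1 × 345) = 48.20 mm.
M_n = T(d − a/2) = 354.8 kN × (515 − 24.1) mm = 174.17 kN·m.

M_n ≈ 174 kN·m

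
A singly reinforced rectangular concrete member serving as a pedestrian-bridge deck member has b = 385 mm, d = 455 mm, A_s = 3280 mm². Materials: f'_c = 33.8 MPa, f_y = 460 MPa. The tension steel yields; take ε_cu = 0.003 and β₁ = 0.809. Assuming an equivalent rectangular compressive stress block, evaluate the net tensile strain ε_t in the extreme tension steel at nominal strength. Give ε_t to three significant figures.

a = A_s f_y/(0.85 f'_c b) = 136.41 mm.
β₁ = 0.809, so c = a/β₁ = 136.41/0.809 = 168.62 mm.
From the linear strain diagram with ε_cu = 0.003: ε_t = 0.003 (d − c)/c = 0.003 × (455 − 168.62)/168.62 = 0.00510.
Since ε_t ≥ 0.005, the section is tension-controlled.

ε_t ≈ 0.00510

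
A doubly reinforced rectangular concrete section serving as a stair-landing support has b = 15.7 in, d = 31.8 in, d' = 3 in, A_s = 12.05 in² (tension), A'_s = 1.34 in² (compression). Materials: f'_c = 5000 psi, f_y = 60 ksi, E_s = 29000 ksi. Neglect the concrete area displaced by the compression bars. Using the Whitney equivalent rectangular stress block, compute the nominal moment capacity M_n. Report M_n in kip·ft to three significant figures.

M_n ≈ 1640 kip·ft

Assume both steels yield.
a = (A_s − A'_s) f_y/(0.85 f'_c b) = (12.05 − 1.34) × 60/(0.85 × 5 × 15.7) = 9.631 in.
c = a/β₁ = 9.631/0.8 = 12.039 in; ε'_s = 0.003(c − d')/c = 0.0023 ≥ ε_y = 0.0021, so the compression steel yields.
M_n = (A_s − A'_s) f_y (d − a/2) + A'_s f_y (d − d') = 642.6 × (31.8 − 4.8155) + 80.4 × (31.8 − 3) = 17340.2 + 2315.5 = 19655.7 kip·in = 19655.7/12 = 1637.98 kip·ft.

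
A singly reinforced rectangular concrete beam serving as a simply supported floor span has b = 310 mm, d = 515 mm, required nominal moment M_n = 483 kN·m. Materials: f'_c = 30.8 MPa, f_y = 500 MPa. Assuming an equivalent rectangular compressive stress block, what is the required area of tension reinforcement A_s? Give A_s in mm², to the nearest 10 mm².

With M_n = 0.85 f'_c a b (d − a/2), solve the quadratic for a:
a = d − √(d² − 2M_n/(0.85 f'_c b)) = 515 − √(515² − 2 × 483×10⁶/(0.85 × 30.8 × 310)) = 132.64 mm.
A_s = 0.85 f'_c a b / f_y = 0.85 × 30.8 × 132.64 × 310 / 500 = 2153.0 mm².

A_s ≈ 2150 mm²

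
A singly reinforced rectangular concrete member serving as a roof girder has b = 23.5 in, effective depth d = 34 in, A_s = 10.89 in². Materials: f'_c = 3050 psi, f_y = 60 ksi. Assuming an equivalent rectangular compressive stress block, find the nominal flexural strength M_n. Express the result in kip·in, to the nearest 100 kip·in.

T = A_s f_y = 10.89 × 60 = 653.4 kips.
a = T/(0.85 f'_c b) = 653.4/(0.85 × 3.05 × 23.5) = 10.725 in.
M_n = T(d − a/2) = 653.4 × (34 − 5.3625) = 18711.7 kip·in.

M_n ≈ 18700 kip·in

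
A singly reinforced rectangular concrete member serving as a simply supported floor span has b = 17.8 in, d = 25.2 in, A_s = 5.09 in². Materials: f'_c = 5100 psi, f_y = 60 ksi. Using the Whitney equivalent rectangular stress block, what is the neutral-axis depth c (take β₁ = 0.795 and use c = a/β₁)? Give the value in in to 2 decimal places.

c ≈ 4.98 in

T = A_s f_y = 5.09 × 60 = 305.4 kips.
a = T/(0.85 f'_c b) = 305.4/(0.85 × 5.1 × 17.8) = 3.9579 in.
With β₁ = 0.795, c = a/β₁ = 3.9579/0.795 = 4.98 in.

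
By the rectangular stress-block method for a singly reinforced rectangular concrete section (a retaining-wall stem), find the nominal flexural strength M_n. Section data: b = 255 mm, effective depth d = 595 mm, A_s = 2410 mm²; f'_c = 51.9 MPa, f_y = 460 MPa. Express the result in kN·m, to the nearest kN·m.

M_n ≈ 605 kN·m

T = A_s f_y = 2410 × 460 = 1108600 N = 1108.6 kN.
From C = T: a = T/(0.85 f'_c b) = 1108600/(0.85 × 51.9 × 255) = 98.55 mm.
M_n = T(d − a/2) = 1108.6 kN × (595 − 49.275) mm = 604.99 kN·m.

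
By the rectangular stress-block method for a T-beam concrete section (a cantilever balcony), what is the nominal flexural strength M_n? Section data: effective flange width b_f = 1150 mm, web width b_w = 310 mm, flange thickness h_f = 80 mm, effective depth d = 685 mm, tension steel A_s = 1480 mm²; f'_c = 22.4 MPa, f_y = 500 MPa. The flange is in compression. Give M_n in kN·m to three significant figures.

M_n ≈ 494 kN·m

Tension: T = A_s f_y = 1480 × 500 = 740000 N.
Try a within the flange: a = T/(0.85 f'_c b_f) = 740000/(0.85 × 22.4 × 1150) = 33.80 mm.
Since a = 33.80 ≤ h_f = 80 mm, the stress block lies entirely in the flange; analyse as a rectangular beam of width b_f.
M_n = T(d − a/2) = 740000 × (685 − 16.9) = 494.39 × 10⁶ N·mm.
M_n = 494.39 kN·m.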